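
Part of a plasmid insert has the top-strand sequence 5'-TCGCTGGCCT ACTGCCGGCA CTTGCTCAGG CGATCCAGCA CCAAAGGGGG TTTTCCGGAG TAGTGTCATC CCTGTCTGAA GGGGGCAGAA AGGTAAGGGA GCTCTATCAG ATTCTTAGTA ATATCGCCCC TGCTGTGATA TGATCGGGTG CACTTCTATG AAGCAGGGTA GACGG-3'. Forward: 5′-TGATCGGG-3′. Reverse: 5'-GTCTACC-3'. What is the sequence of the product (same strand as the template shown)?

5'-TGATCGGGTGCACTTCTATGAAGCAGGGTAGAC-3'

Forward primer TGATCGGG is found on the top strand at positions 141–148.
Reverse complement of the reverse primer: GGTAGAC. This occurs on the top strand at positions 167–173.
The product is the template from position 141 through 173 (33 bp).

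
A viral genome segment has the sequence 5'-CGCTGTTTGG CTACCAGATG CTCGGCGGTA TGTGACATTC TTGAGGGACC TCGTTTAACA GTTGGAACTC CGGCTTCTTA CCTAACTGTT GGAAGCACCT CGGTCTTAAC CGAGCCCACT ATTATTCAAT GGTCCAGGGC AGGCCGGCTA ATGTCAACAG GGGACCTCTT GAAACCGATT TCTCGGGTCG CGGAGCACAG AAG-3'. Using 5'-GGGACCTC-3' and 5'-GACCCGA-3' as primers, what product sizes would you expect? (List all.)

The forward primer GGGACCTC matches the top strand at positions 45–52, 161–168.
The reverse primer's reverse complement is TCGGGTC, matching at positions 183–189.
Each forward site pairs with the reverse site to give a product ending at position 189: sizes 145, 29 bp.

145 bp, 29 bp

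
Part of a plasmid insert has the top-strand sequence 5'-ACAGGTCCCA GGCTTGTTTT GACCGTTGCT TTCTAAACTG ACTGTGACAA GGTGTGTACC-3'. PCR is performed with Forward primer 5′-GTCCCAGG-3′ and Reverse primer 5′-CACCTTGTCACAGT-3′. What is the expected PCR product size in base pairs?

50 bp

Forward primer GTCCCAGG is found on the top strand at positions 5–12.
The reverse primer's reverse complement is ACTGTGACAAGGTG, which matches the template at positions 41–54.
The product runs from position 5 to position 54, so its length is 54 − 5 + 1 = 50 bp.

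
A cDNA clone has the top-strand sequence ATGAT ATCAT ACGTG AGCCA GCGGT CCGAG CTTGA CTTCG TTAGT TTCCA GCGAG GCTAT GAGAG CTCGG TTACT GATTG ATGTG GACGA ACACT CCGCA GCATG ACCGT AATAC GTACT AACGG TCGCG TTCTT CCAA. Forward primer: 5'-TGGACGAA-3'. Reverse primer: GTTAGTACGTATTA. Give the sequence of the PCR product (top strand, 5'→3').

5'-TGGACGAACACTCCGCAGCATGACCGTAATACGTACTAAC-3'

Scanning the template, TGGACGAA occurs at positions 84–91; this primer anneals to the bottom strand there with its 3' end pointing downstream.
Taking the reverse complement of GTTAGTACGTATTA gives TAATACGTACTAAC, found at positions 110–123 on the template; the primer anneals here to the top strand with its 3' end pointing upstream.
The product is the template from position 84 through 123 (40 bp).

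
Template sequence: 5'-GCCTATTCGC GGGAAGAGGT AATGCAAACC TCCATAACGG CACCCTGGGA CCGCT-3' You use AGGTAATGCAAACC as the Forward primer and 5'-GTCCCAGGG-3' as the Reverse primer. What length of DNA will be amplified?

35 bp

Forward primer AGGTAATGCAAACC is found on the top strand at positions 17–30.
The reverse primer's reverse complement is CCCTGGGAC, which matches the template at positions 43–51.
Amplicon spans positions 17–51: 35 bp.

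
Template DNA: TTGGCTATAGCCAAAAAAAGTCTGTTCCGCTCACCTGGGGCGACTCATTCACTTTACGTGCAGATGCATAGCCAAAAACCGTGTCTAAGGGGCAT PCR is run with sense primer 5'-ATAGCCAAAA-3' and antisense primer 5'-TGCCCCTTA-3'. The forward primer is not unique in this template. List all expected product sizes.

The forward primer ATAGCCAAAA matches the top strand at positions 7–16, 68–77.
The reverse primer's reverse complement is TAAGGGGCA, matching at positions 86–94.
Each forward site pairs with the reverse site to give a product ending at position 94: sizes 88, 27 bp.

88 bp, 27 bp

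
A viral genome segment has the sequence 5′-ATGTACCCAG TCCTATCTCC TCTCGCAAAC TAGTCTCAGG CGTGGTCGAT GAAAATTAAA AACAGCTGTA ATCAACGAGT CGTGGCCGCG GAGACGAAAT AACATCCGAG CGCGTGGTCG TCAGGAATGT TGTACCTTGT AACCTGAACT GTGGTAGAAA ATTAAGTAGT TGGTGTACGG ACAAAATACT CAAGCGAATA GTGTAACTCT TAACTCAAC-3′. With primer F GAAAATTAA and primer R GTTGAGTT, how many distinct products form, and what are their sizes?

The forward primer GAAAATTAA matches the top strand at positions 51–59, 157–165.
The reverse primer's reverse complement is AACTCAAC, matching at positions 212–219.
Each forward site pairs with the reverse site to give a product ending at position 219: sizes 169, 63 bp.

Two products: 169 bp, 63 bp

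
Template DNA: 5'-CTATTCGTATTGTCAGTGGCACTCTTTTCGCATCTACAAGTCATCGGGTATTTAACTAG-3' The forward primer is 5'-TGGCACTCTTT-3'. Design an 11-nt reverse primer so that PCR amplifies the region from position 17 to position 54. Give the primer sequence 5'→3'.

The product's 3' end on the top strand is position 54.
The reverse primer anneals to the top strand over positions 44–54, i.e. to TCGGGTATTTA.
Its sequence written 5'→3' is the reverse complement: TAAATACCCGA.

5'-TAAATACCCGA-3'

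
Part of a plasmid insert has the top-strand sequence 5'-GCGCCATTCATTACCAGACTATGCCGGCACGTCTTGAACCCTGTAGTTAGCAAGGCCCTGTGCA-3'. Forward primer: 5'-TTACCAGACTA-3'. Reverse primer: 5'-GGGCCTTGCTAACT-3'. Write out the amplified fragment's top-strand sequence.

5'-TTACCAGACTATGCCGGCACGTCTTGAACCCTGTAGTTAGCAAGGCCC-3'

The forward primer matches the template at positions 11–21.
The reverse primer's reverse complement is AGTTAGCAAGGCCC, which matches the template at positions 45–58.
The product is the template from position 11 through 58 (48 bp).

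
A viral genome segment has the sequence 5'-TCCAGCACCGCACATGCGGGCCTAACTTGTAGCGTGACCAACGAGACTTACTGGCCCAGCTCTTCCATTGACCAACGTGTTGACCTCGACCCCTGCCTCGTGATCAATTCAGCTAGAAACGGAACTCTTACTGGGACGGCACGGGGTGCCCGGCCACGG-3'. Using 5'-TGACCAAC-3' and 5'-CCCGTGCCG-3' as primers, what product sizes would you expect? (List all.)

The forward primer TGACCAAC matches the top strand at positions 35–42, 69–76.
The reverse primer's reverse complement is CGGCACGGG, matching at positions 137–145.
Each forward site pairs with the reverse site to give a product ending at position 145: sizes 111, 77 bp.

111 bp, 77 bp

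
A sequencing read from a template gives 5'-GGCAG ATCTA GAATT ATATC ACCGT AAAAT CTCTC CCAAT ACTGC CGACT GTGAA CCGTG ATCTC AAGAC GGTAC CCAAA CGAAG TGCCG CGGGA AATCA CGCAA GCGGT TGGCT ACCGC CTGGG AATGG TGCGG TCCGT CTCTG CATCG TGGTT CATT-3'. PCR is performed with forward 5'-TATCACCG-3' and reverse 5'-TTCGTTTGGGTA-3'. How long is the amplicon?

68 bp

The forward primer matches the template at positions 17–24.
Taking the reverse complement of TTCGTTTGGGTA gives TACCCAAACGAA, found at positions 73–84 on the template; the primer anneals here to the top strand with its 3' end pointing upstream.
The product runs from position 17 to position 84, so its length is 84 − 17 + 1 = 68 bp.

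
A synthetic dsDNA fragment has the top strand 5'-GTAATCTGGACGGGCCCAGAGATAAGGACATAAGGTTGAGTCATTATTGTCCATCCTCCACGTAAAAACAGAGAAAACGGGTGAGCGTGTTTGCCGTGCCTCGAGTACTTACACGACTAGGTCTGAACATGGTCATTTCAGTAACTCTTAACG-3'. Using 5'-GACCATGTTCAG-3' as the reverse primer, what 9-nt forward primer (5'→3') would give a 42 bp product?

5'-GCCGTGCCT-3'

The reverse primer's reverse complement CTGAACATGGTC matches the template at positions 123–134, so the product ends at position 134.
A 42 bp product then starts at position 134 − 42 + 1 = 93.
The forward primer is identical to the top strand there: GCCGTGCCT.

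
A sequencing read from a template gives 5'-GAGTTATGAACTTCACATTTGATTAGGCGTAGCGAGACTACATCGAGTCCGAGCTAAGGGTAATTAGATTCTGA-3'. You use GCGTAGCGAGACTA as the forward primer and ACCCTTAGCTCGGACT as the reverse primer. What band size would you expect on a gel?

Forward primer GCGTAGCGAGACTA is found on the top strand at positions 27–40.
Taking the reverse complement of ACCCTTAGCTCGGACT gives AGTCCGAGCTAAGGGT, found at positions 46–61 on the template; the primer anneals here to the top strand with its 3' end pointing upstream.
The product runs from position 27 to position 61, so its length is 61 − 27 + 1 = 35 bp.

35 bp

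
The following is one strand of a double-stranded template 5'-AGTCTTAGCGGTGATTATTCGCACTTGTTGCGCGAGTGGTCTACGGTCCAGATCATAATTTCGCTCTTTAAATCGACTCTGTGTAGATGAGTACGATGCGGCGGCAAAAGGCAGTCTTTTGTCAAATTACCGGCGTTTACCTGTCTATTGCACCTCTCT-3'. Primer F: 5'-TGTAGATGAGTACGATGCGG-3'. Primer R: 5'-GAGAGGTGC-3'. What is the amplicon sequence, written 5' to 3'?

The forward primer matches the template at positions 82–101.
The reverse primer's reverse complement is GCACCTCTC, which matches the template at positions 150–158.
The product is the template from position 82 through 158 (77 bp).

5'-TGTAGATGAGTACGATGCGGCGGCAAAAGGCAGTCTTTTGTCAAATTACCGGCGTTTACCTGTCTATTGCACCTCTC-3'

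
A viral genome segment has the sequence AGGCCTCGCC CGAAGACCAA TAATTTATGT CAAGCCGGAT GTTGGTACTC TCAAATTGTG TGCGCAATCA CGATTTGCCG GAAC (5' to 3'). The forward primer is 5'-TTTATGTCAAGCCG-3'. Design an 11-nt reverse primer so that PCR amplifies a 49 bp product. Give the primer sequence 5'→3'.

5'-CGTGATTGCGC-3'

The forward primer binds at positions 24–37, so a 49 bp product ends at position 24 + 49 − 1 = 72.
The reverse primer anneals to the top strand over positions 62–72, i.e. to GCGCAATCACG.
Its sequence written 5'→3' is the reverse complement: CGTGATTGCGC.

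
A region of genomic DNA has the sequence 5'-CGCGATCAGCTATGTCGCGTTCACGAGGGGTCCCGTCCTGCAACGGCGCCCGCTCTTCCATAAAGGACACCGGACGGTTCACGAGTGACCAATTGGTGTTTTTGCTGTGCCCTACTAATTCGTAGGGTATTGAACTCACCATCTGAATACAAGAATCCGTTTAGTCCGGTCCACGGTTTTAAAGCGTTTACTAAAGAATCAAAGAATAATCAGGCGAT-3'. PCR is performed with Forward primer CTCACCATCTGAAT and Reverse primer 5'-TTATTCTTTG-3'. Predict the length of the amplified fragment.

75 bp

Scanning the template, CTCACCATCTGAAT occurs at positions 135–148; this primer anneals to the bottom strand there with its 3' end pointing downstream.
The reverse primer's reverse complement is CAAAGAATAA, which matches the template at positions 200–209.
Product length = (reverse-primer end) − (forward-primer start) + 1 = 209 − 135 + 1 = 75 bp.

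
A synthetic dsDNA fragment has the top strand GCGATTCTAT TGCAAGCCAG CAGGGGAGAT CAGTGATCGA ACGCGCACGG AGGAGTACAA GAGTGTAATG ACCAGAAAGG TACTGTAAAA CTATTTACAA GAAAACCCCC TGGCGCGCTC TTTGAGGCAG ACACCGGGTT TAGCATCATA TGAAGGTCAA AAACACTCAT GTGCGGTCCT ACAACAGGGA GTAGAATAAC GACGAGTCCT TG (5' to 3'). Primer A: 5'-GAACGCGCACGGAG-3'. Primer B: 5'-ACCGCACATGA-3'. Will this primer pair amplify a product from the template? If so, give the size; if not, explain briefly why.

Yes — a 139 bp product.

Primer A (GAACGCGCACGGAG) matches the top strand at positions 39–52; it acts as a forward primer.
Primer B's reverse complement is TCATGTGCGGT, matching the top strand at positions 167–177; it acts as a reverse primer.
The 3' ends face each other across positions 39–177, giving a 139 bp product.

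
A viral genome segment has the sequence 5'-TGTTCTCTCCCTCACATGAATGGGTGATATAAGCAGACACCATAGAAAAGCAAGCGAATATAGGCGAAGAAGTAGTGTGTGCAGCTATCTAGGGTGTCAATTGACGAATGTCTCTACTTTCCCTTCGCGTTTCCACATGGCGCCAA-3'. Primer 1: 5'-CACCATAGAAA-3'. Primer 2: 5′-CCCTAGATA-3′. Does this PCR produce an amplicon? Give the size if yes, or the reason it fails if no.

Primer 1 (CACCATAGAAA) matches the top strand at positions 38–48; it acts as a forward primer.
Primer 2's reverse complement is TATCTAGGG, matching the top strand at positions 86–94; it acts as a reverse primer.
The 3' ends face each other across positions 38–94, giving a 57 bp product.

Yes — a 57 bp product.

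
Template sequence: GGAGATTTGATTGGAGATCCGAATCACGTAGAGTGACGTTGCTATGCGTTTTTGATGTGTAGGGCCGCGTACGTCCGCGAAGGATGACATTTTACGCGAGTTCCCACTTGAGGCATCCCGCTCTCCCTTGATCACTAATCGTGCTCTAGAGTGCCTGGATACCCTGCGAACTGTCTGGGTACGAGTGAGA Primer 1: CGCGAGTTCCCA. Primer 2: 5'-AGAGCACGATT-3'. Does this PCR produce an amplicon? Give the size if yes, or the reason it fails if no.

Yes — a 53 bp product.

Primer 1 (CGCGAGTTCCCA) matches the top strand at positions 95–106; it acts as a forward primer.
Primer 2's reverse complement is AATCGTGCTCT, matching the top strand at positions 137–147; it acts as a reverse primer.
The 3' ends face each other across positions 95–147, giving a 53 bp product.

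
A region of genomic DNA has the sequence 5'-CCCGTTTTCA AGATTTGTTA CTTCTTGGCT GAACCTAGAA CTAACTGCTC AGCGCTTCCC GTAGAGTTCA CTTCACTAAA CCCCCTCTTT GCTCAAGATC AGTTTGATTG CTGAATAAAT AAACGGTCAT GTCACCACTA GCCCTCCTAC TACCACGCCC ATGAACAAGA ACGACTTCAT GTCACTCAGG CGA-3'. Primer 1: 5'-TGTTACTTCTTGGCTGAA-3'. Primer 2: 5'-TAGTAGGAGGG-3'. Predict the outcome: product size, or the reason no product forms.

Primer 1 (TGTTACTTCTTGGCTGAA) matches the top strand at positions 16–33; it acts as a forward primer.
Primer 2's reverse complement is CCCTCCTACTA, matching the top strand at positions 142–152; it acts as a reverse primer.
The 3' ends face each other across positions 16–152, giving a 137 bp product.

Yes — a 137 bp product.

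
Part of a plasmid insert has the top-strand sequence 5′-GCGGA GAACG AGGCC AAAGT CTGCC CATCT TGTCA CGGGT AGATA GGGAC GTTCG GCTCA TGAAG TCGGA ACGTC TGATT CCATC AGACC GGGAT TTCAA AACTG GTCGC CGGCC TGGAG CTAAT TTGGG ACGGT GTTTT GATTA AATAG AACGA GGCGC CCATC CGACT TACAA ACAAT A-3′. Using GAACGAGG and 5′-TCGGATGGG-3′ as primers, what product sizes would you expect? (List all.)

163 bp, 19 bp

The forward primer GAACGAGG matches the top strand at positions 6–13, 150–157.
The reverse primer's reverse complement is CCCATCCGA, matching at positions 160–168.
Each forward site pairs with the reverse site to give a product ending at position 168: sizes 163, 19 bp.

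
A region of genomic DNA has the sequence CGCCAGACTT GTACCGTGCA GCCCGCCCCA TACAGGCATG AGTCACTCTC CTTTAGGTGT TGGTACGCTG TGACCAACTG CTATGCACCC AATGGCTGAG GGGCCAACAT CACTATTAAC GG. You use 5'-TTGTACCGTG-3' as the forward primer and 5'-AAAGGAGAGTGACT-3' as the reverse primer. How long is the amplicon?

The forward primer matches the template at positions 9–18.
The reverse primer's reverse complement is AGTCACTCTCCTTT, which matches the template at positions 41–54.
Product length = (reverse-primer end) − (forward-primer start) + 1 = 54 − 9 + 1 = 46 bp.

46 bp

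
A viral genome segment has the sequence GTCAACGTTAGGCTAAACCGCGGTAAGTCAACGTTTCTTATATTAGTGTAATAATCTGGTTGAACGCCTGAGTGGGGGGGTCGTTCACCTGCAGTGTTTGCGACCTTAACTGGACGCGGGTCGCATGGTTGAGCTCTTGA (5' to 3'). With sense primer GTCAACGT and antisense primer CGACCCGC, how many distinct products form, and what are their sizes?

The forward primer GTCAACGT matches the top strand at positions 1–8, 27–34.
The reverse primer's reverse complement is GCGGGTCG, matching at positions 116–123.
Each forward site pairs with the reverse site to give a product ending at position 123: sizes 123, 97 bp.

Two products: 123 bp, 97 bp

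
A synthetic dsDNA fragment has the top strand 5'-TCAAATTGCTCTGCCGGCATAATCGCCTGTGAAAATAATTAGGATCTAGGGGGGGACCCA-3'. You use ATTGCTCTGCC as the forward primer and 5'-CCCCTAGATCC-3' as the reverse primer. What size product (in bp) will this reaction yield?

The forward primer matches the template at positions 5–15.
The reverse primer's reverse complement is GGATCTAGGGG, which matches the template at positions 42–52.
Product length = (reverse-primer end) − (forward-primer start) + 1 = 52 − 5 + 1 = 48 bp.

48 bp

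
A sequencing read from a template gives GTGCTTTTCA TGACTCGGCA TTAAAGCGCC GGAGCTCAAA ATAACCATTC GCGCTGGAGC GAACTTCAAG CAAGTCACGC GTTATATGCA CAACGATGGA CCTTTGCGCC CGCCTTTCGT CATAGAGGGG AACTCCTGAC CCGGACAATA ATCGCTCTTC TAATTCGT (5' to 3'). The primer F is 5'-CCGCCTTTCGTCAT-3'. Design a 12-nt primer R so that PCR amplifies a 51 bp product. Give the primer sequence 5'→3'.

5'-GAAGAGCGATTA-3'

The forward primer binds at positions 110–123, so a 51 bp product ends at position 110 + 51 − 1 = 160.
The reverse primer anneals to the top strand over positions 149–160, i.e. to TAATCGCTCTTC.
Its sequence written 5'→3' is the reverse complement: GAAGAGCGATTA.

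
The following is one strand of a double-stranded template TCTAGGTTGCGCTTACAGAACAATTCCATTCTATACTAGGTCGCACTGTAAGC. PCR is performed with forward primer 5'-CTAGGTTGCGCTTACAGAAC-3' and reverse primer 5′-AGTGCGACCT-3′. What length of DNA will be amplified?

The forward primer matches the template at positions 2–21.
The reverse primer's reverse complement is AGGTCGCACT, which matches the template at positions 38–47.
The product runs from position 2 to position 47, so its length is 47 − 2 + 1 = 46 bp.

46 bp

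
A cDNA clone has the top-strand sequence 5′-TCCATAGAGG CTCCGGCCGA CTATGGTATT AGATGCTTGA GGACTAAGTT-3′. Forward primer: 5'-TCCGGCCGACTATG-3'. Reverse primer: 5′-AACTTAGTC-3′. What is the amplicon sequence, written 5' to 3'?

Scanning the template, TCCGGCCGACTATG occurs at positions 12–25; this primer anneals to the bottom strand there with its 3' end pointing downstream.
Reverse complement of the reverse primer: GACTAAGTT. This occurs on the top strand at positions 42–50.
The product is the template from position 12 through 50 (39 bp).

5'-TCCGGCCGACTATGGTATTAGATGCTTGAGGACTAAGTT-3'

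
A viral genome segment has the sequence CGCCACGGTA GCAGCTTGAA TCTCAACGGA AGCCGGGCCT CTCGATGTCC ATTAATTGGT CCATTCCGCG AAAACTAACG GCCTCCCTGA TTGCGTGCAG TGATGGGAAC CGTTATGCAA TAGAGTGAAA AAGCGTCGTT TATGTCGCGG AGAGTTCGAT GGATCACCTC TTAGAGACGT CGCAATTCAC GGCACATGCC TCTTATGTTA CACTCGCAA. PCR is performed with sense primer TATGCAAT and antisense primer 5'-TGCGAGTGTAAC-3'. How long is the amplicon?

Scanning the template, TATGCAAT occurs at positions 114–121; this primer anneals to the bottom strand there with its 3' end pointing downstream.
Reverse complement of the reverse primer: GTTACACTCGCA. This occurs on the top strand at positions 207–218.
The product runs from position 114 to position 218, so its length is 218 − 114 + 1 = 105 bp.

105 bp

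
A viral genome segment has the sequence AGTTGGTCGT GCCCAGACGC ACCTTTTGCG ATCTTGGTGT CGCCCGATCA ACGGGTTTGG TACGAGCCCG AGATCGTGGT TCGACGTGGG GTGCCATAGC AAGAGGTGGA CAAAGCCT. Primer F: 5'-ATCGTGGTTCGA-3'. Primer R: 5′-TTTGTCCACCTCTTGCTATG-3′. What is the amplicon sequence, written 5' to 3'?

5'-ATCGTGGTTCGACGTGGGGTGCCATAGCAAGAGGTGGACAAA-3'

The forward primer matches the template at positions 73–84.
The reverse primer's reverse complement is CATAGCAAGAGGTGGACAAA, which matches the template at positions 95–114.
The product is the template from position 73 through 114 (42 bp).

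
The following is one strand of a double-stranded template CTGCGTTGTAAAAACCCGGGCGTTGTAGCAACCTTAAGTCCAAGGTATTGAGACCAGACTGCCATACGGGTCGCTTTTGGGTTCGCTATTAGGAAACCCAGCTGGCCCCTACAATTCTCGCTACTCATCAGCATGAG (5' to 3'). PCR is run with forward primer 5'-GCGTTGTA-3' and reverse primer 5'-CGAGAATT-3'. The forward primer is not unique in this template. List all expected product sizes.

The forward primer GCGTTGTA matches the top strand at positions 3–10, 20–27.
The reverse primer's reverse complement is AATTCTCG, matching at positions 113–120.
Each forward site pairs with the reverse site to give a product ending at position 120: sizes 118, 101 bp.

118 bp, 101 bp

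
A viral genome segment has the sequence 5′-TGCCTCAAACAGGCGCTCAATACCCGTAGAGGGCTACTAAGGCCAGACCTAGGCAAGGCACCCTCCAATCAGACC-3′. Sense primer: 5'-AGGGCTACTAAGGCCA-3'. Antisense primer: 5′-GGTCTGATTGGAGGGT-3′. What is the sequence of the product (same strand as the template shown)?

5'-AGGGCTACTAAGGCCAGACCTAGGCAAGGCACCCTCCAATCAGACC-3'

The forward primer matches the template at positions 30–45.
Taking the reverse complement of GGTCTGATTGGAGGGT gives ACCCTCCAATCAGACC, found at positions 60–75 on the template; the primer anneals here to the top strand with its 3' end pointing upstream.
The product is the template from position 30 through 75 (46 bp).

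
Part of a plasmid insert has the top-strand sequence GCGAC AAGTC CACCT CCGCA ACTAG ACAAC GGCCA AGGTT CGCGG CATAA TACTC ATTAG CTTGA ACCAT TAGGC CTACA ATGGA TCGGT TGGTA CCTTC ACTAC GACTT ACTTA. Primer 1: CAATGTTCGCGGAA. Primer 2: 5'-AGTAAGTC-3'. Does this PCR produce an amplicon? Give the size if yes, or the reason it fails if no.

No product — primer 1 has no binding site in the template.

Primer 1 (CAATGTTCGCGGAA) does not match the top strand, and its reverse complement TTCCGCGAACATTG does not match either.
With no annealing site for primer 1, no amplification occurs.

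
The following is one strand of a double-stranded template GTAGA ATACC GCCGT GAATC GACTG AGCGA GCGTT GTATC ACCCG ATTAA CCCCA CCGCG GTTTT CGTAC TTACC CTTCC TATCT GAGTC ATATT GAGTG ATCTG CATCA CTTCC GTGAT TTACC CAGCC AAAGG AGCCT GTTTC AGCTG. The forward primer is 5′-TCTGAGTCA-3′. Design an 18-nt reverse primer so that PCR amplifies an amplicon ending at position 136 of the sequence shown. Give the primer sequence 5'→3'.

5'-TCCTTTGGCTGGGTAAAT-3'

The forward primer binds at positions 83–91; the product's 3' end on the top strand is position 136.
The reverse primer anneals to the top strand over positions 119–136, i.e. to ATTTACCCAGCCAAAGGA.
Its sequence written 5'→3' is the reverse complement: TCCTTTGGCTGGGTAAAT.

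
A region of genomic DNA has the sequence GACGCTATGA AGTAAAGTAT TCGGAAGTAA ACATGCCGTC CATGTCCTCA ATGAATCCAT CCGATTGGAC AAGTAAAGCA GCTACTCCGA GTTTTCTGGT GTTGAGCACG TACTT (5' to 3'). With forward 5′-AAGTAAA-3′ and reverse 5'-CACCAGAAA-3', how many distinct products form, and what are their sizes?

Three products: 92 bp, 77 bp, 31 bp

The forward primer AAGTAAA matches the top strand at positions 10–16, 25–31, 71–77.
The reverse primer's reverse complement is TTTCTGGTG, matching at positions 93–101.
Each forward site pairs with the reverse site to give a product ending at position 101: sizes 92, 77, 31 bp.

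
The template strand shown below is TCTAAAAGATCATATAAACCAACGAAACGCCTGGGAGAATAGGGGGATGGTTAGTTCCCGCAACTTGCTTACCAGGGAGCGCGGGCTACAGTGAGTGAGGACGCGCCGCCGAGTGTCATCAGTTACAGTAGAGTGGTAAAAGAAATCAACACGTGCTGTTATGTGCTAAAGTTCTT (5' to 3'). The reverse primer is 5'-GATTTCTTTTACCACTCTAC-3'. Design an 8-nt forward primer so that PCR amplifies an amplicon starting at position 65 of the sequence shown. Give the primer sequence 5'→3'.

5'-TTGCTTAC-3'

The reverse primer's reverse complement GTAGAGTGGTAAAAGAAATC matches the template at positions 128–147; the product starts at position 65.
The forward primer is identical to the top strand over positions 65–72: TTGCTTAC.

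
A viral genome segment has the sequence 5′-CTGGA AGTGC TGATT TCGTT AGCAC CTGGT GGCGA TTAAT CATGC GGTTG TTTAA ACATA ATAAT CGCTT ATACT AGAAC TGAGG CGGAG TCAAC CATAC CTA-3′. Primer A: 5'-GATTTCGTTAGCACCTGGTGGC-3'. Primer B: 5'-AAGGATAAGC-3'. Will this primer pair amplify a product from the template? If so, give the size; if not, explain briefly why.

Primer B (AAGGATAAGC) does not match the top strand, and its reverse complement GCTTATCCTT does not match either.
With no annealing site for primer B, no amplification occurs.

No product — primer B has no binding site in the template.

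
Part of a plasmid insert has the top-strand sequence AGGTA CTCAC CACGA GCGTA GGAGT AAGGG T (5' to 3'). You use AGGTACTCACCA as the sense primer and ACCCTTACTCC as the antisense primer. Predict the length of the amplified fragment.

31 bp

Scanning the template, AGGTACTCACCA occurs at positions 1–12; this primer anneals to the bottom strand there with its 3' end pointing downstream.
Taking the reverse complement of ACCCTTACTCC gives GGAGTAAGGGT, found at positions 21–31 on the template; the primer anneals here to the top strand with its 3' end pointing upstream.
The product runs from position 1 to position 31, so its length is 31 − 1 + 1 = 31 bp.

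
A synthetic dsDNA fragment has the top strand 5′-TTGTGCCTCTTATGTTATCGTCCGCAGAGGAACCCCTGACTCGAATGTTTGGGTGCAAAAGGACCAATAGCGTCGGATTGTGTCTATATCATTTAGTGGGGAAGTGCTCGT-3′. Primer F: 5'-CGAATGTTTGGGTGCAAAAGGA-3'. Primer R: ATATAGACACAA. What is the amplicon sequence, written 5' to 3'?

Forward primer CGAATGTTTGGGTGCAAAAGGA is found on the top strand at positions 42–63.
Reverse complement of the reverse primer: TTGTGTCTATAT. This occurs on the top strand at positions 78–89.
The product is the template from position 42 through 89 (48 bp).

5'-CGAATGTTTGGGTGCAAAAGGACCAATAGCGTCGGATTGTGTCTATAT-3'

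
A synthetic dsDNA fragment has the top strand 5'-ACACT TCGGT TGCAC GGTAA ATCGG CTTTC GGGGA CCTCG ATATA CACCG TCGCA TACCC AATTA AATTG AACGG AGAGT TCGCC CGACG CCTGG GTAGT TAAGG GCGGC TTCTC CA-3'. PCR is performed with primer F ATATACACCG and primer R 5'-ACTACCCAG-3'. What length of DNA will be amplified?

60 bp

Forward primer ATATACACCG is found on the top strand at positions 41–50.
The reverse primer's reverse complement is CTGGGTAGT, which matches the template at positions 92–100.
The product runs from position 41 to position 100, so its length is 100 − 41 + 1 = 60 bp.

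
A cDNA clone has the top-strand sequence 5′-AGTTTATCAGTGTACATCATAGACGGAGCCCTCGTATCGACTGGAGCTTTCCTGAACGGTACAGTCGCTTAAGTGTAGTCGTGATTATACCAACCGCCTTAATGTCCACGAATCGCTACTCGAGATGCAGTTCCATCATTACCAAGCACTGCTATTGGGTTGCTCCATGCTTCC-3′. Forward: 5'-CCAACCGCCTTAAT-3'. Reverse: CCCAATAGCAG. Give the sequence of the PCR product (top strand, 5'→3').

Scanning the template, CCAACCGCCTTAAT occurs at positions 90–103; this primer anneals to the bottom strand there with its 3' end pointing downstream.
The reverse primer's reverse complement is CTGCTATTGGG, which matches the template at positions 149–159.
The product is the template from position 90 through 159 (70 bp).

5'-CCAACCGCCTTAATGTCCACGAATCGCTACTCGAGATGCAGTTCCATCATTACCAAGCACTGCTATTGGG-3'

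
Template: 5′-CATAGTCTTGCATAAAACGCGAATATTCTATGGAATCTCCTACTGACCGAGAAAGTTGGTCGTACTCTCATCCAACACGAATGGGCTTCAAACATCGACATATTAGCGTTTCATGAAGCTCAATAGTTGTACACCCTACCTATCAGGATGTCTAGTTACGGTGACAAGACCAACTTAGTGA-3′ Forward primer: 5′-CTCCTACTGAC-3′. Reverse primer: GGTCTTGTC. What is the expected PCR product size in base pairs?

135 bp

Forward primer CTCCTACTGAC is found on the top strand at positions 37–47.
The reverse primer's reverse complement is GACAAGACC, which matches the template at positions 163–171.
The product runs from position 37 to position 171, so its length is 171 − 37 + 1 = 135 bp.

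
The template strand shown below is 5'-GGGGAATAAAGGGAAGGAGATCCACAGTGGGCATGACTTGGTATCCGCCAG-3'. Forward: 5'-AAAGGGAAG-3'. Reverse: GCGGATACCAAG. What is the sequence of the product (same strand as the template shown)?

5'-AAAGGGAAGGAGATCCACAGTGGGCATGACTTGGTATCCGC-3'

Forward primer AAAGGGAAG is found on the top strand at positions 8–16.
Taking the reverse complement of GCGGATACCAAG gives CTTGGTATCCGC, found at positions 37–48 on the template; the primer anneals here to the top strand with its 3' end pointing upstream.
The product is the template from position 8 through 48 (41 bp).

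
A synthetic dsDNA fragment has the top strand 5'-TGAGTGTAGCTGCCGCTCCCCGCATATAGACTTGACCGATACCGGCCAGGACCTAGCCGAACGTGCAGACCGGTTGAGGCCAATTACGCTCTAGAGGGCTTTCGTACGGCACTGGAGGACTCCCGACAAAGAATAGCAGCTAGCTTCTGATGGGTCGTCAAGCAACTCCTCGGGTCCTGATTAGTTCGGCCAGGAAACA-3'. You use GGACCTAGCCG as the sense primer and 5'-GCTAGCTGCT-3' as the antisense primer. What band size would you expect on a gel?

Scanning the template, GGACCTAGCCG occurs at positions 49–59; this primer anneals to the bottom strand there with its 3' end pointing downstream.
Taking the reverse complement of GCTAGCTGCT gives AGCAGCTAGC, found at positions 135–144 on the template; the primer anneals here to the top strand with its 3' end pointing upstream.
Product length = (reverse-primer end) − (forward-primer start) + 1 = 144 − 49 + 1 = 96 bp.

96 bp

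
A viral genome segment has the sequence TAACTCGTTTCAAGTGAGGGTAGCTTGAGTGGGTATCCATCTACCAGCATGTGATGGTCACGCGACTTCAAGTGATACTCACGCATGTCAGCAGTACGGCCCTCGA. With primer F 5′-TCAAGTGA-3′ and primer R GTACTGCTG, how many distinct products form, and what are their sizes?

The forward primer TCAAGTGA matches the top strand at positions 10–17, 68–75.
The reverse primer's reverse complement is CAGCAGTAC, matching at positions 89–97.
Each forward site pairs with the reverse site to give a product ending at position 97: sizes 88, 30 bp.

Two products: 88 bp, 30 bp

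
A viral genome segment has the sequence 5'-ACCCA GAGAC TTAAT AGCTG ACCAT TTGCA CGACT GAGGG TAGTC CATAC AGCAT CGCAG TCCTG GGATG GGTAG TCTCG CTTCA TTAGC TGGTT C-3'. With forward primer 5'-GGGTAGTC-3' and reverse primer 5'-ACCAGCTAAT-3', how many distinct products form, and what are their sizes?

Two products: 57 bp, 25 bp

The forward primer GGGTAGTC matches the top strand at positions 38–45, 70–77.
The reverse primer's reverse complement is ATTAGCTGGT, matching at positions 85–94.
Each forward site pairs with the reverse site to give a product ending at position 94: sizes 57, 25 bp.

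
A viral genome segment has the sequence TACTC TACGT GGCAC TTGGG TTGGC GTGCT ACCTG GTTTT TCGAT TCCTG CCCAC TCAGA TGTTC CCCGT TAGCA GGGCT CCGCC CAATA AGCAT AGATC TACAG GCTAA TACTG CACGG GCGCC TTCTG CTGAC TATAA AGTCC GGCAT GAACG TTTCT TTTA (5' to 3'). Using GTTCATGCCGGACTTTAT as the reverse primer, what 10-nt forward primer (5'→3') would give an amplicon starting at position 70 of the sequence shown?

The reverse primer's reverse complement ATAAAGTCCGGCATGAAC matches the template at positions 137–154; the product starts at position 70.
The forward primer is identical to the top strand over positions 70–79: TTAGCAGGGC.

5'-TTAGCAGGGC-3'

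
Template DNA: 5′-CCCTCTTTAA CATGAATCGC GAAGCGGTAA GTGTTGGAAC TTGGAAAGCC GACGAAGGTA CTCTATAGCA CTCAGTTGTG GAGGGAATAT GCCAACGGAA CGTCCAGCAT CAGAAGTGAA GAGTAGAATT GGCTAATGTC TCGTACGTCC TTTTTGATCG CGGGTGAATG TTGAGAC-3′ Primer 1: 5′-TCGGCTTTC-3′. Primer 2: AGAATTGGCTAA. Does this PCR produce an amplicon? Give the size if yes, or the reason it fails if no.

No product — the primers' 3' ends point away from each other.

Primer 1 (TCGGCTTTC) has reverse complement GAAAGCCGA, which matches the top strand at positions 44–52; primer 1 anneals to the top strand there with its 3' end pointing upstream toward position 44.
Primer 2 (AGAATTGGCTAA) matches the top strand directly at positions 125–136; it anneals to the bottom strand with its 3' end pointing downstream toward position 136.
The 3' ends diverge (primer 1 extends toward position 1, primer 2 toward position 177), so the primers never converge on a shared product.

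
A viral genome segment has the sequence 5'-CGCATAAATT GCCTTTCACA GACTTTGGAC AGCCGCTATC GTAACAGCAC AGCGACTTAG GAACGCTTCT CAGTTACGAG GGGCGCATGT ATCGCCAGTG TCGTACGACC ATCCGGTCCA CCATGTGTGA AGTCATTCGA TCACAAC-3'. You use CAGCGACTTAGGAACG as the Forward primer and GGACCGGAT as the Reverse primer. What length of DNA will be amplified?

70 bp

Scanning the template, CAGCGACTTAGGAACG occurs at positions 50–65; this primer anneals to the bottom strand there with its 3' end pointing downstream.
The reverse primer's reverse complement is ATCCGGTCC, which matches the template at positions 111–119.
Amplicon spans positions 50–119: 70 bp.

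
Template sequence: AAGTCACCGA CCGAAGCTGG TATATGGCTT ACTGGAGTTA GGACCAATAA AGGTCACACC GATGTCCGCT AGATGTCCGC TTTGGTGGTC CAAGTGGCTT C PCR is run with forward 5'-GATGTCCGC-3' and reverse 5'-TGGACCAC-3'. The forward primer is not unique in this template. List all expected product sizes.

32 bp, 21 bp

The forward primer GATGTCCGC matches the top strand at positions 61–69, 72–80.
The reverse primer's reverse complement is GTGGTCCA, matching at positions 85–92.
Each forward site pairs with the reverse site to give a product ending at position 92: sizes 32, 21 bp.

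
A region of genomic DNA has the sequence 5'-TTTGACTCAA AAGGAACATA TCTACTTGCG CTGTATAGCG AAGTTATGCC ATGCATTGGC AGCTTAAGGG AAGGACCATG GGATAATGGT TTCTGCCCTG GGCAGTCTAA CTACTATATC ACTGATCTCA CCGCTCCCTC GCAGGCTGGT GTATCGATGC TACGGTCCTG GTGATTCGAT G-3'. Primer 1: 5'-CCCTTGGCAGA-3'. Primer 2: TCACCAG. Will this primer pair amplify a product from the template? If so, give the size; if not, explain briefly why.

No product — primer 1 has no binding site in the template.

Primer 1 (CCCTTGGCAGA) does not match the top strand, and its reverse complement TCTGCCAAGGG does not match either.
With no annealing site for primer 1, no amplification occurs.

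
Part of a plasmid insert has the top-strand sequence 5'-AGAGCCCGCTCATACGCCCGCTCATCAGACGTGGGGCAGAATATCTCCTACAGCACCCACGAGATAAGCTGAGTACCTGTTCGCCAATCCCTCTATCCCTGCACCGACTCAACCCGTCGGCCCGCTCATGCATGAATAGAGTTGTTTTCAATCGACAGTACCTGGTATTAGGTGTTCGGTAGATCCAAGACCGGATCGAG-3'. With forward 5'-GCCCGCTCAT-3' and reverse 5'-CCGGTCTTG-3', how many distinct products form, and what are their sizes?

Three products: 191 bp, 179 bp, 75 bp

The forward primer GCCCGCTCAT matches the top strand at positions 4–13, 16–25, 120–129.
The reverse primer's reverse complement is CAAGACCGG, matching at positions 186–194.
Each forward site pairs with the reverse site to give a product ending at position 194: sizes 191, 179, 75 bp.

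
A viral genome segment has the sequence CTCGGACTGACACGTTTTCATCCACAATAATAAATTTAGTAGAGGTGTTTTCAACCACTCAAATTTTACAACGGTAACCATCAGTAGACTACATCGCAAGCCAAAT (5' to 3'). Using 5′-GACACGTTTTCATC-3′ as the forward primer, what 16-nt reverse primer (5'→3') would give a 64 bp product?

5'-GTTGTAAAATTTGAGT-3'

The forward primer binds at positions 9–22, so a 64 bp product ends at position 9 + 64 − 1 = 72.
The reverse primer anneals to the top strand over positions 57–72, i.e. to ACTCAAATTTTACAAC.
Its sequence written 5'→3' is the reverse complement: GTTGTAAAATTTGAGT.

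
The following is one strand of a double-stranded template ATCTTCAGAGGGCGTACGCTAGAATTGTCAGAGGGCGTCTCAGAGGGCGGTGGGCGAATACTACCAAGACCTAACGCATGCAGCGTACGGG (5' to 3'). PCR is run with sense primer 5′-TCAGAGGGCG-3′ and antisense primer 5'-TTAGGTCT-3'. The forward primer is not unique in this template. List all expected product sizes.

The forward primer TCAGAGGGCG matches the top strand at positions 5–14, 28–37, 40–49.
The reverse primer's reverse complement is AGACCTAA, matching at positions 67–74.
Each forward site pairs with the reverse site to give a product ending at position 74: sizes 70, 47, 35 bp.

70 bp, 47 bp, 35 bp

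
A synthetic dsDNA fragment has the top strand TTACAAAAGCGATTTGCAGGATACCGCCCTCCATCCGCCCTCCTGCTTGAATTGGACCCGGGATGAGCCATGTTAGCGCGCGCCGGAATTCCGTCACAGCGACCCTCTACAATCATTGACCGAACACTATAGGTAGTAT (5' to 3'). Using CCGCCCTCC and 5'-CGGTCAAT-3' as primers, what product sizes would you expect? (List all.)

The forward primer CCGCCCTCC matches the top strand at positions 24–32, 35–43.
The reverse primer's reverse complement is ATTGACCG, matching at positions 115–122.
Each forward site pairs with the reverse site to give a product ending at position 122: sizes 99, 88 bp.

99 bp, 88 bp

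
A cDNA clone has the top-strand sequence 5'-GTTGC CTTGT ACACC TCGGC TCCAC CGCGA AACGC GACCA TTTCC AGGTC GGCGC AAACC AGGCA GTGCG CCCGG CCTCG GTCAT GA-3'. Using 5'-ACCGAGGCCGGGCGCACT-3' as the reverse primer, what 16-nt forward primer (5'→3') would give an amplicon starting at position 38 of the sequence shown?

The reverse primer's reverse complement AGTGCGCCCGGCCTCGGT matches the template at positions 65–82; the product starts at position 38.
The forward primer is identical to the top strand over positions 38–53: CCATTTCCAGGTCGGC.

5'-CCATTTCCAGGTCGGC-3'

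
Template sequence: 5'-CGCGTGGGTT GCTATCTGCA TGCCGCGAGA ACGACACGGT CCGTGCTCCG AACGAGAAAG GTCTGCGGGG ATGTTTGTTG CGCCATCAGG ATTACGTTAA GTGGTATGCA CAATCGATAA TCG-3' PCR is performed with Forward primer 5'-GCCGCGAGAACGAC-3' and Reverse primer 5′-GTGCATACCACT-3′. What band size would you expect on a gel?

The forward primer matches the template at positions 22–35.
Taking the reverse complement of GTGCATACCACT gives AGTGGTATGCAC, found at positions 100–111 on the template; the primer anneals here to the top strand with its 3' end pointing upstream.
The product runs from position 22 to position 111, so its length is 111 − 22 + 1 = 90 bp.

90 bp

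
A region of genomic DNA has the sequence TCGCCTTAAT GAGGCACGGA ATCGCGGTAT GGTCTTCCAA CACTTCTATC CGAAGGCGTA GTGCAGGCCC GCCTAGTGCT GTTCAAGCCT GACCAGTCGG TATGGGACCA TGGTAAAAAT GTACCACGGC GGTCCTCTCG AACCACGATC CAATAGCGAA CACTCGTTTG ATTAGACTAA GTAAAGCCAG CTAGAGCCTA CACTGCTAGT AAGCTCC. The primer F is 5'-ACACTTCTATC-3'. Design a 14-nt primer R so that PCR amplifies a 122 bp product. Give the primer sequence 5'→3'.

5'-GTTCGCTATTGGAT-3'

The forward primer binds at positions 40–50, so a 122 bp product ends at position 40 + 122 − 1 = 161.
The reverse primer anneals to the top strand over positions 148–161, i.e. to ATCCAATAGCGAAC.
Its sequence written 5'→3' is the reverse complement: GTTCGCTATTGGAT.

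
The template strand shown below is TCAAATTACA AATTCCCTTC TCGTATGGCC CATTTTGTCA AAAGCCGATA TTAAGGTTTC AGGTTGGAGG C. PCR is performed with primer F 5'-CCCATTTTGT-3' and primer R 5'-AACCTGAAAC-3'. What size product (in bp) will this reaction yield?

Forward primer CCCATTTTGT is found on the top strand at positions 29–38.
Reverse complement of the reverse primer: GTTTCAGGTT. This occurs on the top strand at positions 56–65.
Product length = (reverse-primer end) − (forward-primer start) + 1 = 65 − 29 + 1 = 37 bp.

37 bp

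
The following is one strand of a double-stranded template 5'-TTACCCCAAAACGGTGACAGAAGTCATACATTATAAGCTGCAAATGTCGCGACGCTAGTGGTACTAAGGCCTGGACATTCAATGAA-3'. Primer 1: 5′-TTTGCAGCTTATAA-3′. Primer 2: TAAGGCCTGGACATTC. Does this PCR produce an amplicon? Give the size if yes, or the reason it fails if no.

No product — the primers' 3' ends point away from each other.

Primer 1 (TTTGCAGCTTATAA) has reverse complement TTATAAGCTGCAAA, which matches the top strand at positions 31–44; primer 1 anneals to the top strand there with its 3' end pointing upstream toward position 31.
Primer 2 (TAAGGCCTGGACATTC) matches the top strand directly at positions 65–80; it anneals to the bottom strand with its 3' end pointing downstream toward position 80.
The 3' ends diverge (primer 1 extends toward position 1, primer 2 toward position 86), so the primers never converge on a shared product.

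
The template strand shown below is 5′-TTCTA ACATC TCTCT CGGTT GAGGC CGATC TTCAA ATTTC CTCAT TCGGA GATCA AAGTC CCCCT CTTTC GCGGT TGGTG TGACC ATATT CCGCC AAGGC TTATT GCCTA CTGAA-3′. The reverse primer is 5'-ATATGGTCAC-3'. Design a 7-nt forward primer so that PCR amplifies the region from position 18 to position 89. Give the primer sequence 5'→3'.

The reverse primer's reverse complement GTGACCATAT matches the template at positions 80–89; the product starts at position 18.
The forward primer is identical to the top strand over positions 18–24: GTTGAGG.

5'-GTTGAGG-3'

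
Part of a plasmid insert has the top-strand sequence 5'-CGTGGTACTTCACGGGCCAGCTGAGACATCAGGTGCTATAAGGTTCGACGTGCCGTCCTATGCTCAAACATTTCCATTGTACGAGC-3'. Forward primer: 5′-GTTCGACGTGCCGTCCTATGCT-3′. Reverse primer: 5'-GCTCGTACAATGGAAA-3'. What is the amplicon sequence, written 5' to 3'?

Scanning the template, GTTCGACGTGCCGTCCTATGCT occurs at positions 43–64; this primer anneals to the bottom strand there with its 3' end pointing downstream.
Taking the reverse complement of GCTCGTACAATGGAAA gives TTTCCATTGTACGAGC, found at positions 71–86 on the template; the primer anneals here to the top strand with its 3' end pointing upstream.
The product is the template from position 43 through 86 (44 bp).

5'-GTTCGACGTGCCGTCCTATGCTCAAACATTTCCATTGTACGAGC-3'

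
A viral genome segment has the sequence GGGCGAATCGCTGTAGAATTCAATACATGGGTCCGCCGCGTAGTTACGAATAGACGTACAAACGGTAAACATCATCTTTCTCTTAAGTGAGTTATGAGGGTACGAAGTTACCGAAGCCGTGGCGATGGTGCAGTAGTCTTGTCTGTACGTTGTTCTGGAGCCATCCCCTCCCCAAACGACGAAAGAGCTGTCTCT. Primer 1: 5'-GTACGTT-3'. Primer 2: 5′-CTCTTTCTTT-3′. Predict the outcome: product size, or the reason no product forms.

No product — primer 2 has no binding site in the template.

Primer 2 (CTCTTTCTTT) does not match the top strand, and its reverse complement AAAGAAAGAG does not match either.
With no annealing site for primer 2, no amplification occurs.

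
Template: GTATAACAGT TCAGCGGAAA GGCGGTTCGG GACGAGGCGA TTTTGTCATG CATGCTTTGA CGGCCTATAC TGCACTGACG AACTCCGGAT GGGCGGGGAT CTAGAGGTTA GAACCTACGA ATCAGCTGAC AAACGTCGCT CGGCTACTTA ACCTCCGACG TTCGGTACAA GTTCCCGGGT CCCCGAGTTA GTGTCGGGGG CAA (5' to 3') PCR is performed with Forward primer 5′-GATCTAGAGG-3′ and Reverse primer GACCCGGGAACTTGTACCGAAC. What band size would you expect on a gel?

Forward primer GATCTAGAGG is found on the top strand at positions 98–107.
Reverse complement of the reverse primer: GTTCGGTACAAGTTCCCGGGTC. This occurs on the top strand at positions 160–181.
The product runs from position 98 to position 181, so its length is 181 − 98 + 1 = 84 bp.

84 bp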